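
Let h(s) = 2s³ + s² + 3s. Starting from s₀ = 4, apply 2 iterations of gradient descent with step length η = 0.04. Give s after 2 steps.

-0.396416

h′(s) = 6s² + 2s + 3
s₁ = 4 − 0.04·107 = -0.28
s₂ = -0.28 − 0.04·2.9104 = -0.396416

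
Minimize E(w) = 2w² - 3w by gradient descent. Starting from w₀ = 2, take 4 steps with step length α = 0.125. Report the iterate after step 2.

1.0625

E′(w) = 4w - 3
w₁ = 2 − 0.125·5 = 1.375
w₂ = 1.375 − 0.125·2.5 = 1.0625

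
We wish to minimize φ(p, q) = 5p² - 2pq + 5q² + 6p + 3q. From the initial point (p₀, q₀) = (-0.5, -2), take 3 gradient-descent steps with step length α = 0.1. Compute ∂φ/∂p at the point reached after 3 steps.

-0.128

∇φ = (10p - 2q + 6, -2p + 10q + 3)
Step 1: at (-0.5, -2), ∇φ = (5, -16) → (-0.5, -2) − 0.1·(5, -16) = (-1, -0.4)
Step 2: at (-1, -0.4), ∇φ = (-3.2, 1) → (-1, -0.4) − 0.1·(-3.2, 1) = (-0.68, -0.5)
Step 3: at (-0.68, -0.5), ∇φ = (0.2, -0.64) → (-0.68, -0.5) − 0.1·(0.2, -0.64) = (-0.7, -0.436)
∂φ/∂p at (-0.7, -0.436) = -0.128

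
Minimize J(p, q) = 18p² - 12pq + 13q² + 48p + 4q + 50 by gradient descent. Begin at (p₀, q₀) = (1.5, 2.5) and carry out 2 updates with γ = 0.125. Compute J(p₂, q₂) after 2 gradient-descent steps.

5127.4345703125

∇J = (36p - 12q + 48, -12p + 26q + 4)
Step 1: at (1.5, 2.5), ∇J = (72, 51) → (1.5, 2.5) − 0.125·(72, 51) = (-7.5, -3.875)
Step 2: at (-7.5, -3.875), ∇J = (-175.5, -6.75) → (-7.5, -3.875) − 0.125·(-175.5, -6.75) = (14.4375, -3.03125)
J(14.4375, -3.03125) = 5127.4345703125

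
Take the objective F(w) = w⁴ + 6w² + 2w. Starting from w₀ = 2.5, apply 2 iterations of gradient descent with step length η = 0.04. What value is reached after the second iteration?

F′(w) = 4w³ + 12w + 2
Step 1: F′(2.5) = 94.5; w₁ = 2.5 − 0.04·94.5 = -1.28
Step 2: F′(-1.28) = -21.748608; w₂ = -1.28 − 0.04·(-21.748608) = -0.41005568

-0.41005568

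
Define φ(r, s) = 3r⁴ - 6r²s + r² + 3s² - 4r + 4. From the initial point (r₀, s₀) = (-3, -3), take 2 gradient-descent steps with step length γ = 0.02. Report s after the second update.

∇φ = (12r³ - 12rs + 2r - 4, -6r² + 6s)
(r₁, s₁) = (-3, -3) − 0.02·(-442, -72) = (5.84, -1.56)
(r₂, s₂) = (5.84, -1.56) − 0.02·(2507.125248, -213.9936) = (-44.30250496, 2.719872)
s = 2.719872

2.719872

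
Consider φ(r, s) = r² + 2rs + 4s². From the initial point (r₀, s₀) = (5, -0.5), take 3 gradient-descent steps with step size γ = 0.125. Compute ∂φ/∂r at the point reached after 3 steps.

∇φ = (2r + 2s, 2r + 8s)
Step 1: at (5, -0.5), ∇φ = (9, 6) → (5, -0.5) − 0.125·(9, 6) = (3.875, -1.25)
Step 2: at (3.875, -1.25), ∇φ = (5.25, -2.25) → (3.875, -1.25) − 0.125·(5.25, -2.25) = (3.21875, -0.96875)
Step 3: at (3.21875, -0.96875), ∇φ = (4.5, -1.3125) → (3.21875, -0.96875) − 0.125·(4.5, -1.3125) = (2.65625, -0.8046875)
∂φ/∂r at (2.65625, -0.8046875) = 3.703125

3.703125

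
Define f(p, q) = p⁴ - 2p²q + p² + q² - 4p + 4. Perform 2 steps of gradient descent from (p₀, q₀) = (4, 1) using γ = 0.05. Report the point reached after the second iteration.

(98.9936, 8.974)

∇f = (4p³ - 4pq + 2p - 4, -2p² + 2q)
Step 1: at (4, 1), ∇f = (244, -30) → (4, 1) − 0.05·(244, -30) = (-8.2, 2.5)
Step 2: at (-8.2, 2.5), ∇f = (-2143.872, -129.48) → (-8.2, 2.5) − 0.05·(-2143.872, -129.48) = (98.9936, 8.974)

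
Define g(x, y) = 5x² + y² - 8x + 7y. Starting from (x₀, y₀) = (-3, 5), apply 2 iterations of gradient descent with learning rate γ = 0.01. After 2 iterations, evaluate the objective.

∇g = (10x - 8, 2y + 7)
(x₁, y₁) = (-3, 5) − 0.01·(-38, 17) = (-2.62, 4.83)
(x₂, y₂) = (-2.62, 4.83) − 0.01·(-34.2, 16.66) = (-2.278, 4.6634)
g(-2.278, 4.6634) = 98.56151956

98.56151956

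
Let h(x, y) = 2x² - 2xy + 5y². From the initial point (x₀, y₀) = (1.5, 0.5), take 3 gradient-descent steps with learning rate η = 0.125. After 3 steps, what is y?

0.0859375

∇h = (4x - 2y, -2x + 10y)
(x₁, y₁) = (1.5, 0.5) − 0.125·(5, 2) = (0.875, 0.25)
(x₂, y₂) = (0.875, 0.25) − 0.125·(3, 0.75) = (0.5, 0.15625)
(x₃, y₃) = (0.5, 0.15625) − 0.125·(1.6875, 0.5625) = (0.2890625, 0.0859375)
y = 0.0859375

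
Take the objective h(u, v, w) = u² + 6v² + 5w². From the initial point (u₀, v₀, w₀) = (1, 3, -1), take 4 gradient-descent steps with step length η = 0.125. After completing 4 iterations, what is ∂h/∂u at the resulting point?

∇h = (2u, 12v, 10w)
Step 1: at (1, 3, -1), ∇h = (2, 36, -10) → (1, 3, -1) − 0.125·(2, 36, -10) = (0.75, -1.5, 0.25)
Step 2: at (0.75, -1.5, 0.25), ∇h = (1.5, -18, 2.5) → (0.75, -1.5, 0.25) − 0.125·(1.5, -18, 2.5) = (0.5625, 0.75, -0.0625)
Step 3: at (0.5625, 0.75, -0.0625), ∇h = (1.125, 9, -0.625) → (0.5625, 0.75, -0.0625) − 0.125·(1.125, 9, -0.625) = (0.421875, -0.375, 0.015625)
Step 4: at (0.421875, -0.375, 0.015625), ∇h = (0.84375, -4.5, 0.15625) → (0.421875, -0.375, 0.015625) − 0.125·(0.84375, -4.5, 0.15625) = (0.31640625, 0.1875, -0.00390625)
∂h/∂u at (0.31640625, 0.1875, -0.00390625) = 0.6328125

0.6328125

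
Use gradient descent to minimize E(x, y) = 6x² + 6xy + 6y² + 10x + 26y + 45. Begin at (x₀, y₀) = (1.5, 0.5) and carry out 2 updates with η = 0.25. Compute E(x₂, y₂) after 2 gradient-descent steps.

10821.09375

∇E = (12x + 6y + 10, 6x + 12y + 26)
Step 1: at (1.5, 0.5), ∇E = (31, 41) → (1.5, 0.5) − 0.25·(31, 41) = (-6.25, -9.75)
Step 2: at (-6.25, -9.75), ∇E = (-123.5, -128.5) → (-6.25, -9.75) − 0.25·(-123.5, -128.5) = (24.625, 22.375)
E(24.625, 22.375) = 10821.09375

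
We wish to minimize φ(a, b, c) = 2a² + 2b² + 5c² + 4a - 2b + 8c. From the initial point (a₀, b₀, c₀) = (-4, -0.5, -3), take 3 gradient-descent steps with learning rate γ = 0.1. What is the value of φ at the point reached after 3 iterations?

∇φ = (4a + 4, 4b - 2, 10c + 8)
Step 1: at (-4, -0.5, -3), ∇φ = (-12, -4, -22) → (-4, -0.5, -3) − 0.1·(-12, -4, -22) = (-2.8, -0.1, -0.8)
Step 2: at (-2.8, -0.1, -0.8), ∇φ = (-7.2, -2.4, 0) → (-2.8, -0.1, -0.8) − 0.1·(-7.2, -2.4, 0) = (-2.08, 0.14, -0.8)
Step 3: at (-2.08, 0.14, -0.8), ∇φ = (-4.32, -1.44, 0) → (-2.08, 0.14, -0.8) − 0.1·(-4.32, -1.44, 0) = (-1.648, 0.284, -0.8)
φ(-1.648, 0.284, -0.8) = -4.76688

-4.76688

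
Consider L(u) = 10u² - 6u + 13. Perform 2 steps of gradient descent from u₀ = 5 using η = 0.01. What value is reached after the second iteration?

3.308

L′(u) = 20u - 6
u₁ = 5 − 0.01·94 = 4.06
u₂ = 4.06 − 0.01·75.2 = 3.308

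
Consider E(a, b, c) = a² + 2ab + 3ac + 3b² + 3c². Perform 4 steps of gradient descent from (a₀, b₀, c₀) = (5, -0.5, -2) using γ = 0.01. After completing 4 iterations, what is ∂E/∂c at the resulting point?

∇E = (2a + 2b + 3c, 2a + 6b, 3a + 6c)
(a₁, b₁, c₁) = (5, -0.5, -2) − 0.01·(3, 7, 3) = (4.97, -0.57, -2.03)
(a₂, b₂, c₂) = (4.97, -0.57, -2.03) − 0.01·(2.71, 6.52, 2.73) = (4.9429, -0.6352, -2.0573)
(a₃, b₃, c₃) = (4.9429, -0.6352, -2.0573) − 0.01·(2.4435, 6.0746, 2.4849) = (4.918465, -0.695946, -2.082149)
(a₄, b₄, c₄) = (4.918465, -0.695946, -2.082149) − 0.01·(2.198591, 5.661254, 2.262501) = (4.89647909, -0.75255854, -2.10477401)
∂E/∂c at (4.89647909, -0.75255854, -2.10477401) = 2.06079321

2.06079321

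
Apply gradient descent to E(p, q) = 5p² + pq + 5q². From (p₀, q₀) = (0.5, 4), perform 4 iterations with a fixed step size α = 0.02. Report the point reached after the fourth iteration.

∇E = (10p + q, p + 10q)
Step 1: at (0.5, 4), ∇E = (9, 40.5) → (0.5, 4) − 0.02·(9, 40.5) = (0.32, 3.19)
Step 2: at (0.32, 3.19), ∇E = (6.39, 32.22) → (0.32, 3.19) − 0.02·(6.39, 32.22) = (0.1922, 2.5456)
Step 3: at (0.1922, 2.5456), ∇E = (4.4676, 25.6482) → (0.1922, 2.5456) − 0.02·(4.4676, 25.6482) = (0.102848, 2.032636)
Step 4: at (0.102848, 2.032636), ∇E = (3.061116, 20.429208) → (0.102848, 2.032636) − 0.02·(3.061116, 20.429208) = (0.04162568, 1.62405184)

(0.04162568, 1.62405184)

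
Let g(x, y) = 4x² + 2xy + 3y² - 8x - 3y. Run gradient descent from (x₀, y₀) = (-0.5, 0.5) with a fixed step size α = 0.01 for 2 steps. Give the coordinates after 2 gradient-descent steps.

(-0.289, 0.5172)

∇g = (8x + 2y - 8, 2x + 6y - 3)
(x₁, y₁) = (-0.5, 0.5) − 0.01·(-11, -1) = (-0.39, 0.51)
(x₂, y₂) = (-0.39, 0.51) − 0.01·(-10.1, -0.72) = (-0.289, 0.5172)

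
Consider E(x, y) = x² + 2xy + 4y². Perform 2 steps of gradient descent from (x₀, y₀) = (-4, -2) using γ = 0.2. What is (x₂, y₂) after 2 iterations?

(-2.08, -1.04)

∇E = (2x + 2y, 2x + 8y)
Step 1: at (-4, -2), ∇E = (-12, -24) → (-4, -2) − 0.2·(-12, -24) = (-1.6, 2.8)
Step 2: at (-1.6, 2.8), ∇E = (2.4, 19.2) → (-1.6, 2.8) − 0.2·(2.4, 19.2) = (-2.08, -1.04)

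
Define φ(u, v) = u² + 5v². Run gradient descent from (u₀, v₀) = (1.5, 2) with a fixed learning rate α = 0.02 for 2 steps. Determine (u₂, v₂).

∇φ = (2u, 10v)
(u₁, v₁) = (1.5, 2) − 0.02·(3, 20) = (1.44, 1.6)
(u₂, v₂) = (1.44, 1.6) − 0.02·(2.88, 16) = (1.3824, 1.28)

(1.3824, 1.28)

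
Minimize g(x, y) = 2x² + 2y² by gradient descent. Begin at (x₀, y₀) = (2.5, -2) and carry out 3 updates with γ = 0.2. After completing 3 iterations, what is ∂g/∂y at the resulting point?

-0.064

∇g = (4x, 4y)
Step 1: at (2.5, -2), ∇g = (10, -8) → (2.5, -2) − 0.2·(10, -8) = (0.5, -0.4)
Step 2: at (0.5, -0.4), ∇g = (2, -1.6) → (0.5, -0.4) − 0.2·(2, -1.6) = (0.1, -0.08)
Step 3: at (0.1, -0.08), ∇g = (0.4, -0.32) → (0.1, -0.08) − 0.2·(0.4, -0.32) = (0.02, -0.016)
∂g/∂y at (0.02, -0.016) = -0.064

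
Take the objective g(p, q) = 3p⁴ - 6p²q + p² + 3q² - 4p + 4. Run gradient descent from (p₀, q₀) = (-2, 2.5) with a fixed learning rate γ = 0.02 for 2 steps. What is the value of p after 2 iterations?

-1.37840128

∇g = (12p³ - 12pq + 2p - 4, -6p² + 6q)
(p₁, q₁) = (-2, 2.5) − 0.02·(-44, -9) = (-1.12, 2.68)
(p₂, q₂) = (-1.12, 2.68) − 0.02·(12.920064, 8.5536) = (-1.37840128, 2.508928)
p = -1.37840128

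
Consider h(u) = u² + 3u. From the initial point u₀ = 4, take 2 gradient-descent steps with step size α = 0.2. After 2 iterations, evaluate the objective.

h′(u) = 2u + 3
u₁ = 4 − 0.2·11 = 1.8
u₂ = 1.8 − 0.2·6.6 = 0.48
h(0.48) = 1.6704

1.6704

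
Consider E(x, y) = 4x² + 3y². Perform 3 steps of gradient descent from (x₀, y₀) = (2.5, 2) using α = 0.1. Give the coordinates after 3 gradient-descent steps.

(0.02, 0.128)

∇E = (8x, 6y)
Step 1: at (2.5, 2), ∇E = (20, 12) → (2.5, 2) − 0.1·(20, 12) = (0.5, 0.8)
Step 2: at (0.5, 0.8), ∇E = (4, 4.8) → (0.5, 0.8) − 0.1·(4, 4.8) = (0.1, 0.32)
Step 3: at (0.1, 0.32), ∇E = (0.8, 1.92) → (0.1, 0.32) − 0.1·(0.8, 1.92) = (0.02, 0.128)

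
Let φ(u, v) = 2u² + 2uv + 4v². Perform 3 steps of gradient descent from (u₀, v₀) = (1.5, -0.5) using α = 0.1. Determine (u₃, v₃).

∇φ = (4u + 2v, 2u + 8v)
(u₁, v₁) = (1.5, -0.5) − 0.1·(5, -1) = (1, -0.4)
(u₂, v₂) = (1, -0.4) − 0.1·(3.2, -1.2) = (0.68, -0.28)
(u₃, v₃) = (0.68, -0.28) − 0.1·(2.16, -0.88) = (0.464, -0.192)

(0.464, -0.192)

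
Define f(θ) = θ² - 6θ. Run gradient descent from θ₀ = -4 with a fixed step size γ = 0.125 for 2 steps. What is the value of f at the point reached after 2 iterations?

f′(θ) = 2θ - 6
θ₁ = -4 − 0.125·(-14) = -2.25
θ₂ = -2.25 − 0.125·(-10.5) = -0.9375
f(-0.9375) = 6.50390625

6.50390625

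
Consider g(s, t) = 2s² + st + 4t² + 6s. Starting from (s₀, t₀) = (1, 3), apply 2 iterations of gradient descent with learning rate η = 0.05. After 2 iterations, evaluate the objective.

3.53134375

∇g = (4s + t + 6, s + 8t)
Step 1: at (1, 3), ∇g = (13, 25) → (1, 3) − 0.05·(13, 25) = (0.35, 1.75)
Step 2: at (0.35, 1.75), ∇g = (9.15, 14.35) → (0.35, 1.75) − 0.05·(9.15, 14.35) = (-0.1075, 1.0325)
g(-0.1075, 1.0325) = 3.53134375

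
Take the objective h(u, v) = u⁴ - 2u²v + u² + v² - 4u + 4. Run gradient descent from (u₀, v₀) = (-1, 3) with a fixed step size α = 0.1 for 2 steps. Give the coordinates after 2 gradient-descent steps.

(-1.1168, 2.368)

∇h = (4u³ - 4uv + 2u - 4, -2u² + 2v)
Step 1: at (-1, 3), ∇h = (2, 4) → (-1, 3) − 0.1·(2, 4) = (-1.2, 2.6)
Step 2: at (-1.2, 2.6), ∇h = (-0.832, 2.32) → (-1.2, 2.6) − 0.1·(-0.832, 2.32) = (-1.1168, 2.368)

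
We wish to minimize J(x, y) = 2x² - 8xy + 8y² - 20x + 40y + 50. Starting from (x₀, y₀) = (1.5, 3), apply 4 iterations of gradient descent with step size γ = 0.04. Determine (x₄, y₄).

∇J = (4x - 8y - 20, -8x + 16y + 40)
(x₁, y₁) = (1.5, 3) − 0.04·(-38, 76) = (3.02, -0.04)
(x₂, y₂) = (3.02, -0.04) − 0.04·(-7.6, 15.2) = (3.324, -0.648)
(x₃, y₃) = (3.324, -0.648) − 0.04·(-1.52, 3.04) = (3.3848, -0.7696)
(x₄, y₄) = (3.3848, -0.7696) − 0.04·(-0.304, 0.608) = (3.39696, -0.79392)

(3.39696, -0.79392)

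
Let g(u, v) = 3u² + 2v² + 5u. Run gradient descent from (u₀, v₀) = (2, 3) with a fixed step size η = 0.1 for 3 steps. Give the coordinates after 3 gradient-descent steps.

∇g = (6u + 5, 4v)
Step 1: at (2, 3), ∇g = (17, 12) → (2, 3) − 0.1·(17, 12) = (0.3, 1.8)
Step 2: at (0.3, 1.8), ∇g = (6.8, 7.2) → (0.3, 1.8) − 0.1·(6.8, 7.2) = (-0.38, 1.08)
Step 3: at (-0.38, 1.08), ∇g = (2.72, 4.32) → (-0.38, 1.08) − 0.1·(2.72, 4.32) = (-0.652, 0.648)

(-0.652, 0.648)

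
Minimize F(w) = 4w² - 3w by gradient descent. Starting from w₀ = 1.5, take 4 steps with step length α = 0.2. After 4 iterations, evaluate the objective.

F′(w) = 8w - 3
w₁ = 1.5 − 0.2·9 = -0.3
w₂ = -0.3 − 0.2·(-5.4) = 0.78
w₃ = 0.78 − 0.2·3.24 = 0.132
w₄ = 0.132 − 0.2·(-1.944) = 0.5208
F(0.5208) = -0.47746944

-0.47746944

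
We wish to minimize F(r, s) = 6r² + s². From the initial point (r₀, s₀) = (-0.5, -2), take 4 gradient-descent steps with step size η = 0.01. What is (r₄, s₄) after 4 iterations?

∇F = (12r, 2s)
Step 1: at (-0.5, -2), ∇F = (-6, -4) → (-0.5, -2) − 0.01·(-6, -4) = (-0.44, -1.96)
Step 2: at (-0.44, -1.96), ∇F = (-5.28, -3.92) → (-0.44, -1.96) − 0.01·(-5.28, -3.92) = (-0.3872, -1.9208)
Step 3: at (-0.3872, -1.9208), ∇F = (-4.6464, -3.8416) → (-0.3872, -1.9208) − 0.01·(-4.6464, -3.8416) = (-0.340736, -1.882384)
Step 4: at (-0.340736, -1.882384), ∇F = (-4.088832, -3.764768) → (-0.340736, -1.882384) − 0.01·(-4.088832, -3.764768) = (-0.29984768, -1.84473632)

(-0.29984768, -1.84473632)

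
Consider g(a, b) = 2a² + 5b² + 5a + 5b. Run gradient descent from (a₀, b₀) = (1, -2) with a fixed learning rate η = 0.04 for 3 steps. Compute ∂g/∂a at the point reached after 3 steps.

∇g = (4a + 5, 10b + 5)
(a₁, b₁) = (1, -2) − 0.04·(9, -15) = (0.64, -1.4)
(a₂, b₂) = (0.64, -1.4) − 0.04·(7.56, -9) = (0.3376, -1.04)
(a₃, b₃) = (0.3376, -1.04) − 0.04·(6.3504, -5.4) = (0.083584, -0.824)
∂g/∂a at (0.083584, -0.824) = 5.334336

5.334336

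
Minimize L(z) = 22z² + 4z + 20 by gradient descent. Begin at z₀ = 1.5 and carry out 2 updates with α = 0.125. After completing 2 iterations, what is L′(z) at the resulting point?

L′(z) = 44z + 4
z₁ = 1.5 − 0.125·70 = -7.25
z₂ = -7.25 − 0.125·(-315) = 32.125
L′(z) at (32.125) = 1417.5

1417.5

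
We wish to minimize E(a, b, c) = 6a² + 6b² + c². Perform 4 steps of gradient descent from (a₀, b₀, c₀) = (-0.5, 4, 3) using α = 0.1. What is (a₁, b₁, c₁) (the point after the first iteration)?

∇E = (12a, 12b, 2c)
(a₁, b₁, c₁) = (-0.5, 4, 3) − 0.1·(-6, 48, 6) = (0.1, -0.8, 2.4)

(0.1, -0.8, 2.4)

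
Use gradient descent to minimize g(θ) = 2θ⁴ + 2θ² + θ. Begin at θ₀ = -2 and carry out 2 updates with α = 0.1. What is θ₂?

g′(θ) = 8θ³ + 4θ + 1
Step 1: g′(-2) = -71; θ₁ = -2 − 0.1·(-71) = 5.1
Step 2: g′(5.1) = 1082.608; θ₂ = 5.1 − 0.1·1082.608 = -103.1608

-103.1608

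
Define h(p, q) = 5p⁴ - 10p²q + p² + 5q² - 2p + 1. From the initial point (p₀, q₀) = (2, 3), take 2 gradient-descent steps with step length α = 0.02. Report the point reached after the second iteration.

(2.0140416, 2.82912)

∇h = (20p³ - 20pq + 2p - 2, -10p² + 10q)
Step 1: at (2, 3), ∇h = (42, -10) → (2, 3) − 0.02·(42, -10) = (1.16, 3.2)
Step 2: at (1.16, 3.2), ∇h = (-42.70208, 18.544) → (1.16, 3.2) − 0.02·(-42.70208, 18.544) = (2.0140416, 2.82912)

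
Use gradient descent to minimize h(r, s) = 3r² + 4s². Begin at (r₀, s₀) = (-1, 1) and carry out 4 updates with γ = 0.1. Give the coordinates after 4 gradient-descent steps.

∇h = (6r, 8s)
(r₁, s₁) = (-1, 1) − 0.1·(-6, 8) = (-0.4, 0.2)
(r₂, s₂) = (-0.4, 0.2) − 0.1·(-2.4, 1.6) = (-0.16, 0.04)
(r₃, s₃) = (-0.16, 0.04) − 0.1·(-0.96, 0.32) = (-0.064, 0.008)
(r₄, s₄) = (-0.064, 0.008) − 0.1·(-0.384, 0.064) = (-0.0256, 0.0016)

(-0.0256, 0.0016)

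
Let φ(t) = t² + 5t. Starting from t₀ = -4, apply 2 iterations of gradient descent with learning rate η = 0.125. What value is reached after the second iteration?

φ′(t) = 2t + 5
Step 1: φ′(-4) = -3; t₁ = -4 − 0.125·(-3) = -3.625
Step 2: φ′(-3.625) = -2.25; t₂ = -3.625 − 0.125·(-2.25) = -3.34375

-3.34375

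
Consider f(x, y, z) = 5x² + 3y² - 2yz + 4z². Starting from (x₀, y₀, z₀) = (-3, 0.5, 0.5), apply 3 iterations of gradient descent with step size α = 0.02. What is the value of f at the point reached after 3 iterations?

12.450918454272

∇f = (10x, 6y - 2z, -2y + 8z)
(x₁, y₁, z₁) = (-3, 0.5, 0.5) − 0.02·(-30, 2, 3) = (-2.4, 0.46, 0.44)
(x₂, y₂, z₂) = (-2.4, 0.46, 0.44) − 0.02·(-24, 1.88, 2.6) = (-1.92, 0.4224, 0.388)
(x₃, y₃, z₃) = (-1.92, 0.4224, 0.388) − 0.02·(-19.2, 1.7584, 2.2592) = (-1.536, 0.387232, 0.342816)
f(-1.536, 0.387232, 0.342816) = 12.450918454272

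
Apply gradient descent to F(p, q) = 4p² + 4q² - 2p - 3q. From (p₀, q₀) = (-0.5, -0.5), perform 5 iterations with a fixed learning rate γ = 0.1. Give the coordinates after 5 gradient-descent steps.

∇F = (8p - 2, 8q - 3)
(p₁, q₁) = (-0.5, -0.5) − 0.1·(-6, -7) = (0.1, 0.2)
(p₂, q₂) = (0.1, 0.2) − 0.1·(-1.2, -1.4) = (0.22, 0.34)
(p₃, q₃) = (0.22, 0.34) − 0.1·(-0.24, -0.28) = (0.244, 0.368)
(p₄, q₄) = (0.244, 0.368) − 0.1·(-0.048, -0.056) = (0.2488, 0.3736)
(p₅, q₅) = (0.2488, 0.3736) − 0.1·(-0.0096, -0.0112) = (0.24976, 0.37472)

(0.24976, 0.37472)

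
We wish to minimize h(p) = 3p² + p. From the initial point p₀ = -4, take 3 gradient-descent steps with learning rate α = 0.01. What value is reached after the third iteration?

h′(p) = 6p + 1
Step 1: h′(-4) = -23; p₁ = -4 − 0.01·(-23) = -3.77
Step 2: h′(-3.77) = -21.62; p₂ = -3.77 − 0.01·(-21.62) = -3.5538
Step 3: h′(-3.5538) = -20.3228; p₃ = -3.5538 − 0.01·(-20.3228) = -3.350572

-3.350572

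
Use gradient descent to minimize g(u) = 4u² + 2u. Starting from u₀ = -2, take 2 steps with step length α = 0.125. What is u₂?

-0.25

g′(u) = 8u + 2
u₁ = -2 − 0.125·(-14) = -0.25
u₂ = -0.25 − 0.125·0 = -0.25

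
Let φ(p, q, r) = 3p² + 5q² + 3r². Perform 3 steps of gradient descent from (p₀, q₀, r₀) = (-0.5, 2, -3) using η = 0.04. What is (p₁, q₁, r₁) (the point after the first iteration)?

∇φ = (6p, 10q, 6r)
(p₁, q₁, r₁) = (-0.5, 2, -3) − 0.04·(-3, 20, -18) = (-0.38, 1.2, -2.28)

(-0.38, 1.2, -2.28)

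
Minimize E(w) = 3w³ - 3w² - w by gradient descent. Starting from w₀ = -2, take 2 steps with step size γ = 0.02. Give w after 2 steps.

-4.828648

E′(w) = 9w² - 6w - 1
w₁ = -2 − 0.02·47 = -2.94
w₂ = -2.94 − 0.02·94.4324 = -4.828648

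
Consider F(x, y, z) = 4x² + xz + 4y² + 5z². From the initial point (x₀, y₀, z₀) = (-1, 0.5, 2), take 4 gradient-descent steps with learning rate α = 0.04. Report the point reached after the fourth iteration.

∇F = (8x + z, 8y, x + 10z)
Step 1: at (-1, 0.5, 2), ∇F = (-6, 4, 19) → (-1, 0.5, 2) − 0.04·(-6, 4, 19) = (-0.76, 0.34, 1.24)
Step 2: at (-0.76, 0.34, 1.24), ∇F = (-4.84, 2.72, 11.64) → (-0.76, 0.34, 1.24) − 0.04·(-4.84, 2.72, 11.64) = (-0.5664, 0.2312, 0.7744)
Step 3: at (-0.5664, 0.2312, 0.7744), ∇F = (-3.7568, 1.8496, 7.1776) → (-0.5664, 0.2312, 0.7744) − 0.04·(-3.7568, 1.8496, 7.1776) = (-0.416128, 0.157216, 0.487296)
Step 4: at (-0.416128, 0.157216, 0.487296), ∇F = (-2.841728, 1.257728, 4.456832) → (-0.416128, 0.157216, 0.487296) − 0.04·(-2.841728, 1.257728, 4.456832) = (-0.30245888, 0.10690688, 0.30902272)

(-0.30245888, 0.10690688, 0.30902272)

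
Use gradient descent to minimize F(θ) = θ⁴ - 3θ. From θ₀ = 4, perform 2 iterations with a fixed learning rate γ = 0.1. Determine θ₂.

F′(θ) = 4θ³ - 3
Step 1: F′(4) = 253; θ₁ = 4 − 0.1·253 = -21.3
Step 2: F′(-21.3) = -38657.388; θ₂ = -21.3 − 0.1·(-38657.388) = 3844.4388

3844.4388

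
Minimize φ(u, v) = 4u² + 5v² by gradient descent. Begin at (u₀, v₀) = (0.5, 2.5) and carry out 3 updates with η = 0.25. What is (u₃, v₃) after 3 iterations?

(-0.5, -8.4375)

∇φ = (8u, 10v)
Step 1: at (0.5, 2.5), ∇φ = (4, 25) → (0.5, 2.5) − 0.25·(4, 25) = (-0.5, -3.75)
Step 2: at (-0.5, -3.75), ∇φ = (-4, -37.5) → (-0.5, -3.75) − 0.25·(-4, -37.5) = (0.5, 5.625)
Step 3: at (0.5, 5.625), ∇φ = (4, 56.25) → (0.5, 5.625) − 0.25·(4, 56.25) = (-0.5, -8.4375)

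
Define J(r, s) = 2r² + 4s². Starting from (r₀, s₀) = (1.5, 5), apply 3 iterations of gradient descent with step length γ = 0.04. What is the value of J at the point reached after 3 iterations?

∇J = (4r, 8s)
Step 1: at (1.5, 5), ∇J = (6, 40) → (1.5, 5) − 0.04·(6, 40) = (1.26, 3.4)
Step 2: at (1.26, 3.4), ∇J = (5.04, 27.2) → (1.26, 3.4) − 0.04·(5.04, 27.2) = (1.0584, 2.312)
Step 3: at (1.0584, 2.312), ∇J = (4.2336, 18.496) → (1.0584, 2.312) − 0.04·(4.2336, 18.496) = (0.889056, 1.57216)
J(0.889056, 1.57216) = 11.467589404672

11.467589404672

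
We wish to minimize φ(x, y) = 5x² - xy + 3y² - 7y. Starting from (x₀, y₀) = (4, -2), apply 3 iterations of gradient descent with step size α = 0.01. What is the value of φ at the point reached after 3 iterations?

∇φ = (10x - y, -x + 6y - 7)
Step 1: at (4, -2), ∇φ = (42, -23) → (4, -2) − 0.01·(42, -23) = (3.58, -1.77)
Step 2: at (3.58, -1.77), ∇φ = (37.57, -21.2) → (3.58, -1.77) − 0.01·(37.57, -21.2) = (3.2043, -1.558)
Step 3: at (3.2043, -1.558), ∇φ = (33.601, -19.5523) → (3.2043, -1.558) − 0.01·(33.601, -19.5523) = (2.86829, -1.362477)
φ(2.86829, -1.362477) = 60.149786501417

60.149786501417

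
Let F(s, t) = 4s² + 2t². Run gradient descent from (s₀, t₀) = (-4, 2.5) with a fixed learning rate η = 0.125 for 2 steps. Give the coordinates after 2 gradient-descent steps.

∇F = (8s, 4t)
(s₁, t₁) = (-4, 2.5) − 0.125·(-32, 10) = (0, 1.25)
(s₂, t₂) = (0, 1.25) − 0.125·(0, 5) = (0, 0.625)

(0, 0.625)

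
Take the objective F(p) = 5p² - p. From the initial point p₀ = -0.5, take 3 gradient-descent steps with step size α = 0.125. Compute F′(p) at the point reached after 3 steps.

0.09375

F′(p) = 10p - 1
Step 1: F′(-0.5) = -6; p₁ = -0.5 − 0.125·(-6) = 0.25
Step 2: F′(0.25) = 1.5; p₂ = 0.25 − 0.125·1.5 = 0.0625
Step 3: F′(0.0625) = -0.375; p₃ = 0.0625 − 0.125·(-0.375) = 0.109375
F′(p) at (0.109375) = 0.09375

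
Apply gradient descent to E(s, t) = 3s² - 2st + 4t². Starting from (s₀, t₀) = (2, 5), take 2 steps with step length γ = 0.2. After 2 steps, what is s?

-1.2

∇E = (6s - 2t, -2s + 8t)
Step 1: at (2, 5), ∇E = (2, 36) → (2, 5) − 0.2·(2, 36) = (1.6, -2.2)
Step 2: at (1.6, -2.2), ∇E = (14, -20.8) → (1.6, -2.2) − 0.2·(14, -20.8) = (-1.2, 1.96)
s = -1.2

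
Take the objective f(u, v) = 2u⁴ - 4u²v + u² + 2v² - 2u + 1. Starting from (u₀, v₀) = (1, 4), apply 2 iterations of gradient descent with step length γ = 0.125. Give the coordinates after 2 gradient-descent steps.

∇f = (8u³ - 8uv + 2u - 2, -4u² + 4v)
Step 1: at (1, 4), ∇f = (-24, 12) → (1, 4) − 0.125·(-24, 12) = (4, 2.5)
Step 2: at (4, 2.5), ∇f = (438, -54) → (4, 2.5) − 0.125·(438, -54) = (-50.75, 9.25)

(-50.75, 9.25)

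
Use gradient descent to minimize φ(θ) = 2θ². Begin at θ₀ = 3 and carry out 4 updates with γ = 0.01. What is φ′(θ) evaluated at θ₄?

φ′(θ) = 4θ
θ₁ = 3 − 0.01·12 = 2.88
θ₂ = 2.88 − 0.01·11.52 = 2.7648
θ₃ = 2.7648 − 0.01·11.0592 = 2.654208
θ₄ = 2.654208 − 0.01·10.616832 = 2.54803968
φ′(θ) at (2.54803968) = 10.19215872

10.19215872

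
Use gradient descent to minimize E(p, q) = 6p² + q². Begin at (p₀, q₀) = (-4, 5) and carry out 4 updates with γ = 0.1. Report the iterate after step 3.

∇E = (12p, 2q)
Step 1: at (-4, 5), ∇E = (-48, 10) → (-4, 5) − 0.1·(-48, 10) = (0.8, 4)
Step 2: at (0.8, 4), ∇E = (9.6, 8) → (0.8, 4) − 0.1·(9.6, 8) = (-0.16, 3.2)
Step 3: at (-0.16, 3.2), ∇E = (-1.92, 6.4) → (-0.16, 3.2) − 0.1·(-1.92, 6.4) = (0.032, 2.56)

(0.032, 2.56)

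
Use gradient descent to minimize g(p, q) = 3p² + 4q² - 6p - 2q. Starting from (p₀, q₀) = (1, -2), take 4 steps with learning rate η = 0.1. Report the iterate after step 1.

(1, -0.2)

∇g = (6p - 6, 8q - 2)
(p₁, q₁) = (1, -2) − 0.1·(0, -18) = (1, -0.2)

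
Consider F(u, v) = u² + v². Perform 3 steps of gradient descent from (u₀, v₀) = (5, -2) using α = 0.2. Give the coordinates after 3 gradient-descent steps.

(1.08, -0.432)

∇F = (2u, 2v)
(u₁, v₁) = (5, -2) − 0.2·(10, -4) = (3, -1.2)
(u₂, v₂) = (3, -1.2) − 0.2·(6, -2.4) = (1.8, -0.72)
(u₃, v₃) = (1.8, -0.72) − 0.2·(3.6, -1.44) = (1.08, -0.432)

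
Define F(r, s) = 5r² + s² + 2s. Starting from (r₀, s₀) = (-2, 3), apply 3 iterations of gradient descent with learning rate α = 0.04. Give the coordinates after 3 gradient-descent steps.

∇F = (10r, 2s + 2)
Step 1: at (-2, 3), ∇F = (-20, 8) → (-2, 3) − 0.04·(-20, 8) = (-1.2, 2.68)
Step 2: at (-1.2, 2.68), ∇F = (-12, 7.36) → (-1.2, 2.68) − 0.04·(-12, 7.36) = (-0.72, 2.3856)
Step 3: at (-0.72, 2.3856), ∇F = (-7.2, 6.7712) → (-0.72, 2.3856) − 0.04·(-7.2, 6.7712) = (-0.432, 2.114752)

(-0.432, 2.114752)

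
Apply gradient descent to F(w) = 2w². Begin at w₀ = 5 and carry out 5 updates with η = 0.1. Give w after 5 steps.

0.3888

F′(w) = 4w
Step 1: F′(5) = 20; w₁ = 5 − 0.1·20 = 3
Step 2: F′(3) = 12; w₂ = 3 − 0.1·12 = 1.8
Step 3: F′(1.8) = 7.2; w₃ = 1.8 − 0.1·7.2 = 1.08
Step 4: F′(1.08) = 4.32; w₄ = 1.08 − 0.1·4.32 = 0.648
Step 5: F′(0.648) = 2.592; w₅ = 0.648 − 0.1·2.592 = 0.3888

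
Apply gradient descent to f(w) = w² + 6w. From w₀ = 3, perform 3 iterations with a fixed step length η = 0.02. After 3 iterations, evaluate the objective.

19.179280429056

f′(w) = 2w + 6
w₁ = 3 − 0.02·12 = 2.76
w₂ = 2.76 − 0.02·11.52 = 2.5296
w₃ = 2.5296 − 0.02·11.0592 = 2.308416
f(2.308416) = 19.179280429056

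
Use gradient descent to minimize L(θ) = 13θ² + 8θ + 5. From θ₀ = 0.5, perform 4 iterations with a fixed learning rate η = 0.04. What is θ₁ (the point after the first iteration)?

-0.34

L′(θ) = 26θ + 8
θ₁ = 0.5 − 0.04·21 = -0.34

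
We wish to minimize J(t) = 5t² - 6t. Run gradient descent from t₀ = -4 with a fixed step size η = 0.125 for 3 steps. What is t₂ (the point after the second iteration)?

0.3125

J′(t) = 10t - 6
t₁ = -4 − 0.125·(-46) = 1.75
t₂ = 1.75 − 0.125·11.5 = 0.3125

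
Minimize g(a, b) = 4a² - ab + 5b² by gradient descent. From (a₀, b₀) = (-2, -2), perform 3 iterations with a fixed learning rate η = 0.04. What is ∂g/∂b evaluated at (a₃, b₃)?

∇g = (8a - b, -a + 10b)
Step 1: at (-2, -2), ∇g = (-14, -18) → (-2, -2) − 0.04·(-14, -18) = (-1.44, -1.28)
Step 2: at (-1.44, -1.28), ∇g = (-10.24, -11.36) → (-1.44, -1.28) − 0.04·(-10.24, -11.36) = (-1.0304, -0.8256)
Step 3: at (-1.0304, -0.8256), ∇g = (-7.4176, -7.2256) → (-1.0304, -0.8256) − 0.04·(-7.4176, -7.2256) = (-0.733696, -0.536576)
∂g/∂b at (-0.733696, -0.536576) = -4.632064

-4.632064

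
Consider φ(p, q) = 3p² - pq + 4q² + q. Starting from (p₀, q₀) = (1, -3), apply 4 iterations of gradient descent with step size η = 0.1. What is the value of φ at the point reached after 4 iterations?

∇φ = (6p - q, -p + 8q + 1)
Step 1: at (1, -3), ∇φ = (9, -24) → (1, -3) − 0.1·(9, -24) = (0.1, -0.6)
Step 2: at (0.1, -0.6), ∇φ = (1.2, -3.9) → (0.1, -0.6) − 0.1·(1.2, -3.9) = (-0.02, -0.21)
Step 3: at (-0.02, -0.21), ∇φ = (0.09, -0.66) → (-0.02, -0.21) − 0.1·(0.09, -0.66) = (-0.029, -0.144)
Step 4: at (-0.029, -0.144), ∇φ = (-0.03, -0.123) → (-0.029, -0.144) − 0.1·(-0.03, -0.123) = (-0.026, -0.1317)
φ(-0.026, -0.1317) = -0.06371664

-0.06371664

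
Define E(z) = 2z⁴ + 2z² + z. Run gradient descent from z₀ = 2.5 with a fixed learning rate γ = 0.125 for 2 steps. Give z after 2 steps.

3041.25

E′(z) = 8z³ + 4z + 1
Step 1: E′(2.5) = 136; z₁ = 2.5 − 0.125·136 = -14.5
Step 2: E′(-14.5) = -24446; z₂ = -14.5 − 0.125·(-24446) = 3041.25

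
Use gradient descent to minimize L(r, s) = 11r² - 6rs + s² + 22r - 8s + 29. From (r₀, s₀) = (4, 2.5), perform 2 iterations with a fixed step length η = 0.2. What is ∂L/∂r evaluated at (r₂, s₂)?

∇L = (22r - 6s + 22, -6r + 2s - 8)
(r₁, s₁) = (4, 2.5) − 0.2·(95, -27) = (-15, 7.9)
(r₂, s₂) = (-15, 7.9) − 0.2·(-355.4, 97.8) = (56.08, -11.66)
∂L/∂r at (56.08, -11.66) = 1325.72

1325.72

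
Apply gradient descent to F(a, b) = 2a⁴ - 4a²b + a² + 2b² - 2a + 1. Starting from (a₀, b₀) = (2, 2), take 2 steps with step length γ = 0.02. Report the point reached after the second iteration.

∇F = (8a³ - 8ab + 2a - 2, -4a² + 4b)
Step 1: at (2, 2), ∇F = (34, -8) → (2, 2) − 0.02·(34, -8) = (1.32, 2.16)
Step 2: at (1.32, 2.16), ∇F = (-3.769856, 1.6704) → (1.32, 2.16) − 0.02·(-3.769856, 1.6704) = (1.39539712, 2.126592)

(1.39539712, 2.126592)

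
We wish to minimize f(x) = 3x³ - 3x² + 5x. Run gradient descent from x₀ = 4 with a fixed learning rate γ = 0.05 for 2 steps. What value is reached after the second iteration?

-5.453125

f′(x) = 9x² - 6x + 5
x₁ = 4 − 0.05·125 = -2.25
x₂ = -2.25 − 0.05·64.0625 = -5.453125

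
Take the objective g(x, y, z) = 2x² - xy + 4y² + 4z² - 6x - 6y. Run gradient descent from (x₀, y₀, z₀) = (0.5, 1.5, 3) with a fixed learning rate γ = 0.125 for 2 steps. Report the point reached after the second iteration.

(1.4453125, 0.8984375, 0)

∇g = (4x - y - 6, -x + 8y - 6, 8z)
(x₁, y₁, z₁) = (0.5, 1.5, 3) − 0.125·(-5.5, 5.5, 24) = (1.1875, 0.8125, 0)
(x₂, y₂, z₂) = (1.1875, 0.8125, 0) − 0.125·(-2.0625, -0.6875, 0) = (1.4453125, 0.8984375, 0)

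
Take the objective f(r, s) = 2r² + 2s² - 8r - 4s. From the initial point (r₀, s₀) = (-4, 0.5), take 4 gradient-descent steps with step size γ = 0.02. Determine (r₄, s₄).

(-2.29835776, 0.64180352)

∇f = (4r - 8, 4s - 4)
(r₁, s₁) = (-4, 0.5) − 0.02·(-24, -2) = (-3.52, 0.54)
(r₂, s₂) = (-3.52, 0.54) − 0.02·(-22.08, -1.84) = (-3.0784, 0.5768)
(r₃, s₃) = (-3.0784, 0.5768) − 0.02·(-20.3136, -1.6928) = (-2.672128, 0.610656)
(r₄, s₄) = (-2.672128, 0.610656) − 0.02·(-18.688512, -1.557376) = (-2.29835776, 0.64180352)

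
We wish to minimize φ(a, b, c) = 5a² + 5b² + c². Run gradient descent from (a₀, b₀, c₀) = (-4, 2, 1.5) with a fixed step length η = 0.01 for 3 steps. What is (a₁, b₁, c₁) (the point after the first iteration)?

∇φ = (10a, 10b, 2c)
(a₁, b₁, c₁) = (-4, 2, 1.5) − 0.01·(-40, 20, 3) = (-3.6, 1.8, 1.47)

(-3.6, 1.8, 1.47)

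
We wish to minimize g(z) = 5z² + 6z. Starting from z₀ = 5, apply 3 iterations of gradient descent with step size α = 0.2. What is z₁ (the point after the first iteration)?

-6.2

g′(z) = 10z + 6
z₁ = 5 − 0.2·56 = -6.2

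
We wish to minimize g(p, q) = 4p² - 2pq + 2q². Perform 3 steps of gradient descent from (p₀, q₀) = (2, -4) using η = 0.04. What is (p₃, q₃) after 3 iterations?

(0.098432, -2.151936)

∇g = (8p - 2q, -2p + 4q)
Step 1: at (2, -4), ∇g = (24, -20) → (2, -4) − 0.04·(24, -20) = (1.04, -3.2)
Step 2: at (1.04, -3.2), ∇g = (14.72, -14.88) → (1.04, -3.2) − 0.04·(14.72, -14.88) = (0.4512, -2.6048)
Step 3: at (0.4512, -2.6048), ∇g = (8.8192, -11.3216) → (0.4512, -2.6048) − 0.04·(8.8192, -11.3216) = (0.098432, -2.151936)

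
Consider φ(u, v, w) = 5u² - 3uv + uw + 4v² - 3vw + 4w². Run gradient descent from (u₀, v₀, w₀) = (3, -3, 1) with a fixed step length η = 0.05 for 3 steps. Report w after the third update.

-0.2395

∇φ = (10u - 3v + w, -3u + 8v - 3w, u - 3v + 8w)
(u₁, v₁, w₁) = (3, -3, 1) − 0.05·(40, -36, 20) = (1, -1.2, 0)
(u₂, v₂, w₂) = (1, -1.2, 0) − 0.05·(13.6, -12.6, 4.6) = (0.32, -0.57, -0.23)
(u₃, v₃, w₃) = (0.32, -0.57, -0.23) − 0.05·(4.68, -4.83, 0.19) = (0.086, -0.3285, -0.2395)
w = -0.2395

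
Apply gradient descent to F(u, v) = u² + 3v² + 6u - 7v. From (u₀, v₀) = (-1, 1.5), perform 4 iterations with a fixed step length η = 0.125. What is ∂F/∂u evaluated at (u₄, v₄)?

1.265625

∇F = (2u + 6, 6v - 7)
(u₁, v₁) = (-1, 1.5) − 0.125·(4, 2) = (-1.5, 1.25)
(u₂, v₂) = (-1.5, 1.25) − 0.125·(3, 0.5) = (-1.875, 1.1875)
(u₃, v₃) = (-1.875, 1.1875) − 0.125·(2.25, 0.125) = (-2.15625, 1.171875)
(u₄, v₄) = (-2.15625, 1.171875) − 0.125·(1.6875, 0.03125) = (-2.3671875, 1.16796875)
∂F/∂u at (-2.3671875, 1.16796875) = 1.265625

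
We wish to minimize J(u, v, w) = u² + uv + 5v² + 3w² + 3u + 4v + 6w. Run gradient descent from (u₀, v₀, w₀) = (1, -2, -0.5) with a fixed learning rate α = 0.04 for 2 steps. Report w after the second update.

-0.7112

∇J = (2u + v + 3, u + 10v + 4, 6w + 6)
(u₁, v₁, w₁) = (1, -2, -0.5) − 0.04·(3, -15, 3) = (0.88, -1.4, -0.62)
(u₂, v₂, w₂) = (0.88, -1.4, -0.62) − 0.04·(3.36, -9.12, 2.28) = (0.7456, -1.0352, -0.7112)
w = -0.7112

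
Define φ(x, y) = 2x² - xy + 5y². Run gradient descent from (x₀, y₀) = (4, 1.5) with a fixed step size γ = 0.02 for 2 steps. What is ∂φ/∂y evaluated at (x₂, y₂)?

∇φ = (4x - y, -x + 10y)
Step 1: at (4, 1.5), ∇φ = (14.5, 11) → (4, 1.5) − 0.02·(14.5, 11) = (3.71, 1.28)
Step 2: at (3.71, 1.28), ∇φ = (13.56, 9.09) → (3.71, 1.28) − 0.02·(13.56, 9.09) = (3.4388, 1.0982)
∂φ/∂y at (3.4388, 1.0982) = 7.5432

7.5432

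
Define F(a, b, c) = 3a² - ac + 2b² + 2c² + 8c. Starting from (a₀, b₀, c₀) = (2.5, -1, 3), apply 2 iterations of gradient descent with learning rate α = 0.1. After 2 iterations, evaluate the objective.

∇F = (6a - c, 4b, -a + 4c + 8)
(a₁, b₁, c₁) = (2.5, -1, 3) − 0.1·(12, -4, 17.5) = (1.3, -0.6, 1.25)
(a₂, b₂, c₂) = (1.3, -0.6, 1.25) − 0.1·(6.55, -2.4, 11.7) = (0.645, -0.36, 0.08)
F(0.645, -0.36, 0.08) = 2.108475

2.108475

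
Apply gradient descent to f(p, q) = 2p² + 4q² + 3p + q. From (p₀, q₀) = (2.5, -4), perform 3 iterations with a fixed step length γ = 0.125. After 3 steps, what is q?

-0.125

∇f = (4p + 3, 8q + 1)
(p₁, q₁) = (2.5, -4) − 0.125·(13, -31) = (0.875, -0.125)
(p₂, q₂) = (0.875, -0.125) − 0.125·(6.5, 0) = (0.0625, -0.125)
(p₃, q₃) = (0.0625, -0.125) − 0.125·(3.25, 0) = (-0.34375, -0.125)
q = -0.125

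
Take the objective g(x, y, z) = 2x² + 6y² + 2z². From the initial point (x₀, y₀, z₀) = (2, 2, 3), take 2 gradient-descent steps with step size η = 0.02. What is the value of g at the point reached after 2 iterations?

∇g = (4x, 12y, 4z)
Step 1: at (2, 2, 3), ∇g = (8, 24, 12) → (2, 2, 3) − 0.02·(8, 24, 12) = (1.84, 1.52, 2.76)
Step 2: at (1.84, 1.52, 2.76), ∇g = (7.36, 18.24, 11.04) → (1.84, 1.52, 2.76) − 0.02·(7.36, 18.24, 11.04) = (1.6928, 1.1552, 2.5392)
g(1.6928, 1.1552, 2.5392) = 26.6331392

26.6331392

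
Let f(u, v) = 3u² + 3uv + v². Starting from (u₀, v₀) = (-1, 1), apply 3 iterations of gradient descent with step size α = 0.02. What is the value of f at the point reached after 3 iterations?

∇f = (6u + 3v, 3u + 2v)
(u₁, v₁) = (-1, 1) − 0.02·(-3, -1) = (-0.94, 1.02)
(u₂, v₂) = (-0.94, 1.02) − 0.02·(-2.58, -0.78) = (-0.8884, 1.0356)
(u₃, v₃) = (-0.8884, 1.0356) − 0.02·(-2.2236, -0.594) = (-0.843928, 1.04748)
f(-0.843928, 1.04748) = 0.581864653632

0.581864653632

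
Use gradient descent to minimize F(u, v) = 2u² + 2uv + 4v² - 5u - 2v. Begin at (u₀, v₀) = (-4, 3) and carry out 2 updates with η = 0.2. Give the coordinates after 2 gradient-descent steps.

(0.72, 0.68)

∇F = (4u + 2v - 5, 2u + 8v - 2)
(u₁, v₁) = (-4, 3) − 0.2·(-15, 14) = (-1, 0.2)
(u₂, v₂) = (-1, 0.2) − 0.2·(-8.6, -2.4) = (0.72, 0.68)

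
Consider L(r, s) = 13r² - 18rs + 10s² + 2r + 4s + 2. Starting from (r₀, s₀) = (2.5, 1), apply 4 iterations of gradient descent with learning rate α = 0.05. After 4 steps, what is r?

1.34885

∇L = (26r - 18s + 2, -18r + 20s + 4)
(r₁, s₁) = (2.5, 1) − 0.05·(49, -21) = (0.05, 2.05)
(r₂, s₂) = (0.05, 2.05) − 0.05·(-33.6, 44.1) = (1.73, -0.155)
(r₃, s₃) = (1.73, -0.155) − 0.05·(49.77, -30.24) = (-0.7585, 1.357)
(r₄, s₄) = (-0.7585, 1.357) − 0.05·(-42.147, 44.793) = (1.34885, -0.88265)
r = 1.34885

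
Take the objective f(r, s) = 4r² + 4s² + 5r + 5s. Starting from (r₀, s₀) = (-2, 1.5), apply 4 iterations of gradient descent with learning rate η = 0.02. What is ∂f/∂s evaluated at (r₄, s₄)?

8.46381312

∇f = (8r + 5, 8s + 5)
Step 1: at (-2, 1.5), ∇f = (-11, 17) → (-2, 1.5) − 0.02·(-11, 17) = (-1.78, 1.16)
Step 2: at (-1.78, 1.16), ∇f = (-9.24, 14.28) → (-1.78, 1.16) − 0.02·(-9.24, 14.28) = (-1.5952, 0.8744)
Step 3: at (-1.5952, 0.8744), ∇f = (-7.7616, 11.9952) → (-1.5952, 0.8744) − 0.02·(-7.7616, 11.9952) = (-1.439968, 0.634496)
Step 4: at (-1.439968, 0.634496), ∇f = (-6.519744, 10.075968) → (-1.439968, 0.634496) − 0.02·(-6.519744, 10.075968) = (-1.30957312, 0.43297664)
∂f/∂s at (-1.30957312, 0.43297664) = 8.46381312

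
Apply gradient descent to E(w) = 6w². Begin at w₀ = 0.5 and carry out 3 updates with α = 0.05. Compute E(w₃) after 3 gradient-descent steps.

0.006144

E′(w) = 12w
w₁ = 0.5 − 0.05·6 = 0.2
w₂ = 0.2 − 0.05·2.4 = 0.08
w₃ = 0.08 − 0.05·0.96 = 0.032
E(0.032) = 0.006144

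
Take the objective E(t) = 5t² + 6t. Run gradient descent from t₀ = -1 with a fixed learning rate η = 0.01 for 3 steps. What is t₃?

-0.8916

E′(t) = 10t + 6
Step 1: E′(-1) = -4; t₁ = -1 − 0.01·(-4) = -0.96
Step 2: E′(-0.96) = -3.6; t₂ = -0.96 − 0.01·(-3.6) = -0.924
Step 3: E′(-0.924) = -3.24; t₃ = -0.924 − 0.01·(-3.24) = -0.8916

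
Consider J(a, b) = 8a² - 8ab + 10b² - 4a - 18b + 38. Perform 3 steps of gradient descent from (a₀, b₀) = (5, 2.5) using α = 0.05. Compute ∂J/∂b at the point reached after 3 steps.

∇J = (16a - 8b - 4, -8a + 20b - 18)
(a₁, b₁) = (5, 2.5) − 0.05·(56, -8) = (2.2, 2.9)
(a₂, b₂) = (2.2, 2.9) − 0.05·(8, 22.4) = (1.8, 1.78)
(a₃, b₃) = (1.8, 1.78) − 0.05·(10.56, 3.2) = (1.272, 1.62)
∂J/∂b at (1.272, 1.62) = 4.224

4.224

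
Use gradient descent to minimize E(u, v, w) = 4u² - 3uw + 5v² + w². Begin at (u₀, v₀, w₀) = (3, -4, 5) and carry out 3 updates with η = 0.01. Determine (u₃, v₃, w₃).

(2.750073, -2.916, 4.962757)

∇E = (8u - 3w, 10v, -3u + 2w)
Step 1: at (3, -4, 5), ∇E = (9, -40, 1) → (3, -4, 5) − 0.01·(9, -40, 1) = (2.91, -3.6, 4.99)
Step 2: at (2.91, -3.6, 4.99), ∇E = (8.31, -36, 1.25) → (2.91, -3.6, 4.99) − 0.01·(8.31, -36, 1.25) = (2.8269, -3.24, 4.9775)
Step 3: at (2.8269, -3.24, 4.9775), ∇E = (7.6827, -32.4, 1.4743) → (2.8269, -3.24, 4.9775) − 0.01·(7.6827, -32.4, 1.4743) = (2.750073, -2.916, 4.962757)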